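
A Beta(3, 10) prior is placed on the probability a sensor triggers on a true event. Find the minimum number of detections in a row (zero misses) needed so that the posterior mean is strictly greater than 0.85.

k = 54

After k detections and 0 misses the posterior is Beta(3+k, 10), with mean (3+k)/(3+10+k).
Set (3+k)/(13+k) > 0.85 and solve: k > (0.85·13 − 3)/(1 − 0.85) = 53.667.
The smallest integer exceeding 53.667 is 54, and checking k=54: (57)/(67) = 0.8507 > 0.85.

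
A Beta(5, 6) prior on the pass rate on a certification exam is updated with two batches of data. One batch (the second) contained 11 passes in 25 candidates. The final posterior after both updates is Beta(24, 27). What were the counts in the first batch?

8 passes and 7 failures

Sequential conjugate updates are equivalent to a single update on the pooled data, so total successes = posterior α − prior α and total failures = posterior β − prior β.
Total across both batches: 24−5=19 passes, 27−6=21 failures.
Subtract the second batch: 19−11=8 passes and 21−14=7 failures.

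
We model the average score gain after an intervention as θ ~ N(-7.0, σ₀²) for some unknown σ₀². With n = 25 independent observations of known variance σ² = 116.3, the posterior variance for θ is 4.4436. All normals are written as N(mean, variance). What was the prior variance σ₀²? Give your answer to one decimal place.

σ₀² = 99.2

Posterior precision equals prior precision plus data precision: 1/σ_n² = 1/σ₀² + n/σ².
So 1/σ₀² = 1/4.4436 − 25/116.3 = 0.225043 − 0.214961 = 0.010082.
Hence σ₀² = 1/0.010082 ≈ 99.2.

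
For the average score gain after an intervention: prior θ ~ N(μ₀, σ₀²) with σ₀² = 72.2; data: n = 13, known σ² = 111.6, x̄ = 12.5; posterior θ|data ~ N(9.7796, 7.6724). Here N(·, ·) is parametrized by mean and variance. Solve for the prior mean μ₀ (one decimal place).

The posterior mean is a precision-weighted average: μ_n = (τ₀μ₀ + τ_data·x̄)/(τ₀+τ_data), with τ₀=1/σ₀² and τ_data=n/σ².
Here τ₀ = 1/72.2 = 0.013850 and τ_data = 13/111.6 = 0.116487, so τ_n = 0.130337.
Rearranging for μ₀: μ₀ = (μ_n·τ_n − τ_data·x̄)/τ₀ = (9.7796·0.130337 − 0.116487·12.5) / 0.013850 = -0.181444/0.013850 ≈ -13.1.

μ₀ = -13.1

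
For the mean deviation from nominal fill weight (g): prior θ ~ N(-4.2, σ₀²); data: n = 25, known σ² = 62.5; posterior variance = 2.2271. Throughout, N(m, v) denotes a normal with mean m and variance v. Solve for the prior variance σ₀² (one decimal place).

Posterior precision equals prior precision plus data precision: 1/σ_n² = 1/σ₀² + n/σ².
So 1/σ₀² = 1/2.2271 − 25/62.5 = 0.449014 − 0.400000 = 0.049014.
Hence σ₀² = 1/0.049014 ≈ 20.4.

σ₀² = 20.4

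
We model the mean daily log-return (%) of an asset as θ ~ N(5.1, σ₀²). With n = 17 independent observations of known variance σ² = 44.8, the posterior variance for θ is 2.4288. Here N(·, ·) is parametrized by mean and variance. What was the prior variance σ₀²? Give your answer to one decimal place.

σ₀² = 31.0

Posterior precision equals prior precision plus data precision: 1/σ_n² = 1/σ₀² + n/σ².
So 1/σ₀² = 1/2.4288 − 17/44.8 = 0.411726 − 0.379464 = 0.032262.
Hence σ₀² = 1/0.032262 ≈ 31.0.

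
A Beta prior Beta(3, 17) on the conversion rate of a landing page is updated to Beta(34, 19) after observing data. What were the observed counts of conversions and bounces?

Under Beta–binomial conjugacy the posterior parameters are (a+s, b+f).
So s = 34 − 3 = 31 and f = 19 − 17 = 2.

31 conversions and 2 bounces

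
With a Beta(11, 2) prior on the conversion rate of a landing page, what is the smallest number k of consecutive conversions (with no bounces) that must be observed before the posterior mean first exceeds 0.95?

k = 28

After k conversions and 0 bounces the posterior is Beta(11+k, 2), with mean (11+k)/(11+2+k).
Set (11+k)/(13+k) > 0.95 and solve: k > (0.95·13 − 11)/(1 − 0.95) = 27.000.
The smallest integer exceeding 27.000 is 28, and checking k=28: (39)/(41) = 0.9512 > 0.95.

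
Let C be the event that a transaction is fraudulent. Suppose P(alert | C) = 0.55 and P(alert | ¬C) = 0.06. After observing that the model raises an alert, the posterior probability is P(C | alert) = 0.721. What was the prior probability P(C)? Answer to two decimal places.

P(C) = 0.22

Bayes' rule in odds form gives O(C|E) = O(C)·[P(E|C)/P(E|¬C)], hence O(C) = O(C|E)/LR.
Posterior odds = 0.721/(1−0.721) = 2.5842. LR = 0.55/0.06 = 9.1667.
Prior odds = 2.5842/9.1667 = 0.2819, so P(C) = 0.2819/(1+0.2819) ≈ 0.22.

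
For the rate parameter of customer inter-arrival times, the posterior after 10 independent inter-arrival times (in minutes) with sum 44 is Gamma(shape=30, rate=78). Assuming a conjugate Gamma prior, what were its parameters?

Gamma(shape=20, rate=34)

For an exponential likelihood with a Gamma(α, β) prior on the rate, n observations with total T give posterior Gamma(α+n, β+T).
So α = 30 − 10 = 20 and β = 78 − 44 = 34.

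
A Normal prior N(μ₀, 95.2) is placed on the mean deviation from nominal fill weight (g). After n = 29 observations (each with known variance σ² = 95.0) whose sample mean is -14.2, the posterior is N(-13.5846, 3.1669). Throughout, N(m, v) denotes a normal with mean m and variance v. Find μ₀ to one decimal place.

The posterior mean is a precision-weighted average: μ_n = (τ₀μ₀ + τ_data·x̄)/(τ₀+τ_data), with τ₀=1/σ₀² and τ_data=n/σ².
Here τ₀ = 1/95.2 = 0.010504 and τ_data = 29/95.0 = 0.305263, so τ_n = 0.315767.
Rearranging for μ₀: μ₀ = (μ_n·τ_n − τ_data·x̄)/τ₀ = (-13.5846·0.315767 − 0.305263·-14.2) / 0.010504 = 0.045166/0.010504 ≈ 4.3.

μ₀ = 4.3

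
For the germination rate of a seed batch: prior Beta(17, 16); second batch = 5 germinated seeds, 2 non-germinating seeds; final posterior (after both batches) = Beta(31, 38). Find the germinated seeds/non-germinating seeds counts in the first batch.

Sequential conjugate updates are equivalent to a single update on the pooled data, so total successes = posterior α − prior α and total failures = posterior β − prior β.
Total across both batches: 31−17=14 germinated seeds, 38−16=22 non-germinating seeds.
Subtract the second batch: 14−5=9 germinated seeds and 22−2=20 non-germinating seeds.

9 germinated seeds and 20 non-germinating seeds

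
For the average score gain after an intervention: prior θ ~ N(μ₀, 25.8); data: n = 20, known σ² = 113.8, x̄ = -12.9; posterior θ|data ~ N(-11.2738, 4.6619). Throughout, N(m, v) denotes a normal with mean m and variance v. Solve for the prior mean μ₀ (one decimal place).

With known observation variance, the Normal–Normal posterior has precision τ_n = τ₀ + n/σ² and mean μ_n = (τ₀μ₀ + (n/σ²)x̄)/τ_n.
Here τ₀ = 1/25.8 = 0.038760 and τ_data = 20/113.8 = 0.175747, so τ_n = 0.214507.
Rearranging for μ₀: μ₀ = (μ_n·τ_n − τ_data·x̄)/τ₀ = (-11.2738·0.214507 − 0.175747·-12.9) / 0.038760 = -0.151173/0.038760 ≈ -3.9.

μ₀ = -3.9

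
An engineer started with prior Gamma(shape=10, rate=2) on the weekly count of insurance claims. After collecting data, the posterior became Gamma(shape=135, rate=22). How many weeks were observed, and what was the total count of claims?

A Gamma(α, β) prior (rate parametrization) on a Poisson rate with n observations summing to S gives posterior Gamma(α+S, β+n).
Matching: Σxᵢ = 135 − 10 = 125 and n = 22 − 2 = 20.

n = 20 weeks with total 125 claims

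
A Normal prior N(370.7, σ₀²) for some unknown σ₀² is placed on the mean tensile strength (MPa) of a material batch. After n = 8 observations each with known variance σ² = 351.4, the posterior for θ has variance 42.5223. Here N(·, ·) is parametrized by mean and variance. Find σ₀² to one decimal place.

σ₀² = 1331.6

Posterior precision equals prior precision plus data precision: 1/σ_n² = 1/σ₀² + n/σ².
So 1/σ₀² = 1/42.5223 − 8/351.4 = 0.023517 − 0.022766 = 0.000751.
Hence σ₀² = 1/0.000751 ≈ 1331.6.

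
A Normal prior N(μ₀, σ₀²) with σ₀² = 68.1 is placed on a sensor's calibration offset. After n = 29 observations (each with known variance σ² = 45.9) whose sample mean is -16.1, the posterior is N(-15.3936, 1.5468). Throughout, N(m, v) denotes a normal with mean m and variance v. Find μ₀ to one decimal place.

The posterior mean is a precision-weighted average: μ_n = (τ₀μ₀ + τ_data·x̄)/(τ₀+τ_data), with τ₀=1/σ₀² and τ_data=n/σ².
Here τ₀ = 1/68.1 = 0.014684 and τ_data = 29/45.9 = 0.631808, so τ_n = 0.646492.
Rearranging for μ₀: μ₀ = (μ_n·τ_n − τ_data·x̄)/τ₀ = (-15.3936·0.646492 − 0.631808·-16.1) / 0.014684 = 0.220270/0.014684 ≈ 15.0.

μ₀ = 15.0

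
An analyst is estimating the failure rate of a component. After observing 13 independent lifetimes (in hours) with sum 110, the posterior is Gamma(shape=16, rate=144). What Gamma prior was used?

Gamma(shape=3, rate=34)

Gamma–exponential conjugacy: posterior shape = α + n, posterior rate = β + Σtᵢ.
So α = 16 − 13 = 3 and β = 144 − 110 = 34.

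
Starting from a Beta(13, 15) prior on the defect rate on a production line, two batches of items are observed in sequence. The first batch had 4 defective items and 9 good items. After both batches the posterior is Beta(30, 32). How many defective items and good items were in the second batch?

Because Beta–binomial updating is additive in the counts, the combined data contributed (α_post−α_prior, β_post−β_prior) successes and failures.
Total across both batches: 30−13=17 defective items, 32−15=17 good items.
Subtract the first batch: 17−4=13 defective items and 17−9=8 good items.

13 defective items and 8 good items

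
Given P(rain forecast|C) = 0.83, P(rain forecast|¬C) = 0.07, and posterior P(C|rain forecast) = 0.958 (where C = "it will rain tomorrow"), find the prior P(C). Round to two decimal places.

In odds form, posterior odds = prior odds × likelihood ratio, so prior odds = posterior odds ÷ LR.
Posterior odds = 0.958/(1−0.958) = 22.8095. LR = 0.83/0.07 = 11.8571.
Prior odds = 22.8095/11.8571 = 1.9237, so P(C) = 1.9237/(1+1.9237) ≈ 0.66.

P(C) = 0.66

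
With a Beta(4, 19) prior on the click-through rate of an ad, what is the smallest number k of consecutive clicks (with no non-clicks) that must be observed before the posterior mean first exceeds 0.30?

After k clicks and 0 non-clicks the posterior is Beta(4+k, 19), with mean (4+k)/(4+19+k).
Set (4+k)/(23+k) > 0.30 and solve: k > (0.30·23 − 4)/(1 − 0.30) = 4.143.
The smallest integer exceeding 4.143 is 5.

k = 5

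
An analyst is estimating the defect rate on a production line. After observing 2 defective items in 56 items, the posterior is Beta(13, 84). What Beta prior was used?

Under Beta–binomial conjugacy the posterior parameters are (α+s, β+f).
Subtract the data counts: 13−2=11, 84−54=30.

Beta(11, 30)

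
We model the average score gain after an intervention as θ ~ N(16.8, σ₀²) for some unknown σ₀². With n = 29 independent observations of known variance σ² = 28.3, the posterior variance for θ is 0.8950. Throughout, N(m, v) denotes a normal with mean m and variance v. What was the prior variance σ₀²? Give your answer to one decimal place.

For the Normal–Normal model with known σ², precisions add: τ_n = τ₀ + n/σ².
So 1/σ₀² = 1/0.8950 − 29/28.3 = 1.117318 − 1.024735 = 0.092583.
Hence σ₀² = 1/0.092583 ≈ 10.8.

σ₀² = 10.8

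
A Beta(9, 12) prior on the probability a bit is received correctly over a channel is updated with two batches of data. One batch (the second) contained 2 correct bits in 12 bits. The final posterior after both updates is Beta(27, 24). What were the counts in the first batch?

16 correct bits and 2 errors

Because Beta–binomial updating is additive in the counts, the combined data contributed (α_post−α_prior, β_post−β_prior) successes and failures.
Total across both batches: 27−9=18 correct bits, 24−12=12 errors.
Subtract the second batch: 18−2=16 correct bits and 12−10=2 errors.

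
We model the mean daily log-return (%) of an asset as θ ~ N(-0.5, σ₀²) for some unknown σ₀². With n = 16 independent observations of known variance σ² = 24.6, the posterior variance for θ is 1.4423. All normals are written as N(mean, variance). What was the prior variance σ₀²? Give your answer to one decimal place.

σ₀² = 23.3

Posterior precision equals prior precision plus data precision: 1/σ_n² = 1/σ₀² + n/σ².
So 1/σ₀² = 1/1.4423 − 16/24.6 = 0.693337 − 0.650407 = 0.042930.
Hence σ₀² = 1/0.042930 ≈ 23.3.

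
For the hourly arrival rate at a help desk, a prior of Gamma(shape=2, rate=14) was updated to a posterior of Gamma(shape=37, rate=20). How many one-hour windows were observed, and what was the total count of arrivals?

n = 6 one-hour windows with total 35 arrivals

A Gamma(α, β) prior (rate parametrization) on a Poisson rate with n observations summing to S gives posterior Gamma(α+S, β+n).
Matching: Σxᵢ = 37 − 2 = 35 and n = 20 − 14 = 6.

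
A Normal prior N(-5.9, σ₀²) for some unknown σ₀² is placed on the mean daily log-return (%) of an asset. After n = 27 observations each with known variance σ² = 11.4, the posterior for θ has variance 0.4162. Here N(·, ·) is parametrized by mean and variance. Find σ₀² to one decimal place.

σ₀² = 29.2

For the Normal–Normal model with known σ², precisions add: τ_n = τ₀ + n/σ².
So 1/σ₀² = 1/0.4162 − 27/11.4 = 2.402691 − 2.368421 = 0.034270.
Hence σ₀² = 1/0.034270 ≈ 29.2.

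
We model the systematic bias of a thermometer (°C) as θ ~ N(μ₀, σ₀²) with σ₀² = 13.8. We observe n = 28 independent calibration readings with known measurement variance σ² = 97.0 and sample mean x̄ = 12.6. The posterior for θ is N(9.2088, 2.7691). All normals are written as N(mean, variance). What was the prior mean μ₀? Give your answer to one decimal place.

With known observation variance, the Normal–Normal posterior has precision τ_n = τ₀ + n/σ² and mean μ_n = (τ₀μ₀ + (n/σ²)x̄)/τ_n.
Here τ₀ = 1/13.8 = 0.072464 and τ_data = 28/97.0 = 0.288660, so τ_n = 0.361124.
Rearranging for μ₀: μ₀ = (μ_n·τ_n − τ_data·x̄)/τ₀ = (9.2088·0.361124 − 0.288660·12.6) / 0.072464 = -0.311597/0.072464 ≈ -4.3.

μ₀ = -4.3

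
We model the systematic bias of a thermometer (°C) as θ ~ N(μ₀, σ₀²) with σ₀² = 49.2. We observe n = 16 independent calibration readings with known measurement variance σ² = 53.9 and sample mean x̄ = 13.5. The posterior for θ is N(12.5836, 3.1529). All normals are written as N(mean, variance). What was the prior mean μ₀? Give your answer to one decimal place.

The posterior mean is a precision-weighted average: μ_n = (τ₀μ₀ + τ_data·x̄)/(τ₀+τ_data), with τ₀=1/σ₀² and τ_data=n/σ².
Here τ₀ = 1/49.2 = 0.020325 and τ_data = 16/53.9 = 0.296846, so τ_n = 0.317171.
Rearranging for μ₀: μ₀ = (μ_n·τ_n − τ_data·x̄)/τ₀ = (12.5836·0.317171 − 0.296846·13.5) / 0.020325 = -0.016268/0.020325 ≈ -0.8.

μ₀ = -0.8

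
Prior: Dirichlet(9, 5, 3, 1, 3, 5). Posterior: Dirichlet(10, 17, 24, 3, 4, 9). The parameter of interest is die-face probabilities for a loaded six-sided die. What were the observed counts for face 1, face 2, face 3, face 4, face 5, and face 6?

For a Dirichlet(α) prior with multinomial counts c, the posterior is Dirichlet(α + c) componentwise.
Counts are posterior − prior componentwise: 10−9=1, 17−5=12, 24−3=21, 3−1=2, 4−3=1, 9−5=4.

counts (1, 12, 21, 2, 1, 4)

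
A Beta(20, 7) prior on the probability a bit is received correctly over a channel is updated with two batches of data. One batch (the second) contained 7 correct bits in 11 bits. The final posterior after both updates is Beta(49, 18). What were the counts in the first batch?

22 correct bits and 7 errors

Because Beta–binomial updating is additive in the counts, the combined data contributed (α_post−α_prior, β_post−β_prior) successes and failures.
Total across both batches: 49−20=29 correct bits, 18−7=11 errors.
Subtract the second batch: 29−7=22 correct bits and 11−4=7 errors.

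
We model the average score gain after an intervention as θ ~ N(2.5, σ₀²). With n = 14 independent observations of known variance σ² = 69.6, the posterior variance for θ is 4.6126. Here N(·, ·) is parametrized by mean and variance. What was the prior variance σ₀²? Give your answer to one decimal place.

For the Normal–Normal model with known σ², precisions add: τ_n = τ₀ + n/σ².
So 1/σ₀² = 1/4.6126 − 14/69.6 = 0.216797 − 0.201149 = 0.015648.
Hence σ₀² = 1/0.015648 ≈ 63.9.

σ₀² = 63.9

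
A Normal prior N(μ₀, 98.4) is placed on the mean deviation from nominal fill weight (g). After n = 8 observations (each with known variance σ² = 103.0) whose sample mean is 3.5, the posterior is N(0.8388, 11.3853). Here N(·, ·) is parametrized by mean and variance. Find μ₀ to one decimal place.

μ₀ = -19.5

The posterior mean is a precision-weighted average: μ_n = (τ₀μ₀ + τ_data·x̄)/(τ₀+τ_data), with τ₀=1/σ₀² and τ_data=n/σ².
Here τ₀ = 1/98.4 = 0.010163 and τ_data = 8/103.0 = 0.077670, so τ_n = 0.087833.
Rearranging for μ₀: μ₀ = (μ_n·τ_n − τ_data·x̄)/τ₀ = (0.8388·0.087833 − 0.077670·3.5) / 0.010163 = -0.198171/0.010163 ≈ -19.5.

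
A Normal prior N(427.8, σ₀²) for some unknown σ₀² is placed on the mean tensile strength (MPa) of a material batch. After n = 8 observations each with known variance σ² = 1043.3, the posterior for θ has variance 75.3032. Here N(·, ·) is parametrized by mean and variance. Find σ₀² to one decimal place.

σ₀² = 178.2

For the Normal–Normal model with known σ², precisions add: τ_n = τ₀ + n/σ².
So 1/σ₀² = 1/75.3032 − 8/1043.3 = 0.013280 − 0.007668 = 0.005612.
Hence σ₀² = 1/0.005612 ≈ 178.2.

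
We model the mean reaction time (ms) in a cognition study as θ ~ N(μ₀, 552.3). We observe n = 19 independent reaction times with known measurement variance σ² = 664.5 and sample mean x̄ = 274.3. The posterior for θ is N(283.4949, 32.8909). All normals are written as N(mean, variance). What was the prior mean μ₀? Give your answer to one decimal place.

The posterior mean is a precision-weighted average: μ_n = (τ₀μ₀ + τ_data·x̄)/(τ₀+τ_data), with τ₀=1/σ₀² and τ_data=n/σ².
Here τ₀ = 1/552.3 = 0.001811 and τ_data = 19/664.5 = 0.028593, so τ_n = 0.030404.
Rearranging for μ₀: μ₀ = (μ_n·τ_n − τ_data·x̄)/τ₀ = (283.4949·0.030404 − 0.028593·274.3) / 0.001811 = 0.776319/0.001811 ≈ 428.7.

μ₀ = 428.7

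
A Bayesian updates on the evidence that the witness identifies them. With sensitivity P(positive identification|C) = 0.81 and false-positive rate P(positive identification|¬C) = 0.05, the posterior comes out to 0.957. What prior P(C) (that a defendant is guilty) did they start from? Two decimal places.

In odds form, posterior odds = prior odds × likelihood ratio, so prior odds = posterior odds ÷ LR.
Posterior odds = 0.957/(1−0.957) = 22.2558. LR = 0.81/0.05 = 16.2000.
Prior odds = 22.2558/16.2000 = 1.3738, so P(C) = 1.3738/(1+1.3738) ≈ 0.58.

P(C) = 0.58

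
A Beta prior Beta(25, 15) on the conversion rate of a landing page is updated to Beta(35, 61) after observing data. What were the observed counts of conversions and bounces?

A Beta(α, β) prior with s successes and f failures in binomial data gives a Beta(α+s, β+f) posterior.
Match parameters: s=35−25=10, f=61−15=46.

10 conversions and 46 bounces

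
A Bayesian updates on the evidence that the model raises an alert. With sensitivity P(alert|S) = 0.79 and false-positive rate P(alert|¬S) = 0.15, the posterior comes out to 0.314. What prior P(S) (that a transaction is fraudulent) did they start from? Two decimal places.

P(S) = 0.08

Bayes' rule in odds form gives O(S|E) = O(S)·[P(E|S)/P(E|¬S)], hence O(S) = O(S|E)/LR.
Posterior odds = 0.314/(1−0.314) = 0.4577. LR = 0.79/0.15 = 5.2667.
Prior odds = 0.4577/5.2667 = 0.0869, so P(S) = 0.0869/(1+0.0869) ≈ 0.08.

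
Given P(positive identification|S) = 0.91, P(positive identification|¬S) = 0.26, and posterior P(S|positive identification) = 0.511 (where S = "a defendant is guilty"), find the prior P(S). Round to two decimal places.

Bayes' rule in odds form gives O(S|E) = O(S)·[P(E|S)/P(E|¬S)], hence O(S) = O(S|E)/LR.
Posterior odds = 0.511/(1−0.511) = 1.0450. LR = 0.91/0.26 = 3.5000.
Prior odds = 1.0450/3.5000 = 0.2986, so P(S) = 0.2986/(1+0.2986) ≈ 0.23.

P(S) = 0.23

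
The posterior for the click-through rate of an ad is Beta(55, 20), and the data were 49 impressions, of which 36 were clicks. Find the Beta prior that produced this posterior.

Beta(19, 7)

Under Beta–binomial conjugacy the posterior parameters are (α+s, β+f).
Subtract the data counts: 55−36=19, 20−13=7.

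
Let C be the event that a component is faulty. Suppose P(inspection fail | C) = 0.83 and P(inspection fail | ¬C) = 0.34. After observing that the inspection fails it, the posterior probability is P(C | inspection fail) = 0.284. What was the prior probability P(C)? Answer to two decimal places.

In odds form, posterior odds = prior odds × likelihood ratio, so prior odds = posterior odds ÷ LR.
Posterior odds = 0.284/(1−0.284) = 0.3966. LR = 0.83/0.34 = 2.4412.
Prior odds = 0.3966/2.4412 = 0.1625, so P(C) = 0.1625/(1+0.1625) ≈ 0.14.

P(C) = 0.14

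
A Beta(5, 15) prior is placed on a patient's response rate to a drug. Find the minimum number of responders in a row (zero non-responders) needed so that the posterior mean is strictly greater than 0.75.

k = 41

After k responders and 0 non-responders the posterior is Beta(5+k, 15), with mean (5+k)/(5+15+k).
Set (5+k)/(20+k) > 0.75 and solve: k > (0.75·20 − 5)/(1 − 0.75) = 40.000.
The smallest integer exceeding 40.000 is 41, and checking k=41: (46)/(61) = 0.7541 > 0.75.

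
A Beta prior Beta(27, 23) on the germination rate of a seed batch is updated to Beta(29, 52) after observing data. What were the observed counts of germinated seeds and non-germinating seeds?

2 germinated seeds and 29 non-germinating seeds

Under Beta–binomial conjugacy the posterior parameters are (α+s, β+f).
So s = 29 − 27 = 2 and f = 52 − 23 = 29.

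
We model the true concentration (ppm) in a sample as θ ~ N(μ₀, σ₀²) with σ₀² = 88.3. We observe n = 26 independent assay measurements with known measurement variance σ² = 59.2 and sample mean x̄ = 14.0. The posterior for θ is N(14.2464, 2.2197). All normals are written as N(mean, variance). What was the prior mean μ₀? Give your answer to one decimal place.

μ₀ = 23.8

The posterior mean is a precision-weighted average: μ_n = (τ₀μ₀ + τ_data·x̄)/(τ₀+τ_data), with τ₀=1/σ₀² and τ_data=n/σ².
Here τ₀ = 1/88.3 = 0.011325 and τ_data = 26/59.2 = 0.439189, so τ_n = 0.450514.
Rearranging for μ₀: μ₀ = (μ_n·τ_n − τ_data·x̄)/τ₀ = (14.2464·0.450514 − 0.439189·14.0) / 0.011325 = 0.269557/0.011325 ≈ 23.8.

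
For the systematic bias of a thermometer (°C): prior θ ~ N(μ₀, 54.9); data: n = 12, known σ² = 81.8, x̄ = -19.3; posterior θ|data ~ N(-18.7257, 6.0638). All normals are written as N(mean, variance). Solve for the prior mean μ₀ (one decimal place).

μ₀ = -14.1

The posterior mean is a precision-weighted average: μ_n = (τ₀μ₀ + τ_data·x̄)/(τ₀+τ_data), with τ₀=1/σ₀² and τ_data=n/σ².
Here τ₀ = 1/54.9 = 0.018215 and τ_data = 12/81.8 = 0.146699, so τ_n = 0.164914.
Rearranging for μ₀: μ₀ = (μ_n·τ_n − τ_data·x̄)/τ₀ = (-18.7257·0.164914 − 0.146699·-19.3) / 0.018215 = -0.256839/0.018215 ≈ -14.1.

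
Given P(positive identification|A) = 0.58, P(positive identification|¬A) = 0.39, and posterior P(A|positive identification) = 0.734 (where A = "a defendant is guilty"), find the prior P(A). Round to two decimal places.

In odds form, posterior odds = prior odds × likelihood ratio, so prior odds = posterior odds ÷ LR.
Posterior odds = 0.734/(1−0.734) = 2.7594. LR = 0.58/0.39 = 1.4872.
Prior odds = 2.7594/1.4872 = 1.8554, so P(A) = 1.8554/(1+1.8554) ≈ 0.65.

P(A) = 0.65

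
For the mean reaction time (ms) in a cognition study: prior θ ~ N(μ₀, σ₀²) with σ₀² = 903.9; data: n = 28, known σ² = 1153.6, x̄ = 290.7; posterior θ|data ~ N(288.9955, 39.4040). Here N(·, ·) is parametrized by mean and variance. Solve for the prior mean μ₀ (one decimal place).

With known observation variance, the Normal–Normal posterior has precision τ_n = τ₀ + n/σ² and mean μ_n = (τ₀μ₀ + (n/σ²)x̄)/τ_n.
Here τ₀ = 1/903.9 = 0.001106 and τ_data = 28/1153.6 = 0.024272, so τ_n = 0.025378.
Rearranging for μ₀: μ₀ = (μ_n·τ_n − τ_data·x̄)/τ₀ = (288.9955·0.025378 − 0.024272·290.7) / 0.001106 = 0.278257/0.001106 ≈ 251.6.

μ₀ = 251.6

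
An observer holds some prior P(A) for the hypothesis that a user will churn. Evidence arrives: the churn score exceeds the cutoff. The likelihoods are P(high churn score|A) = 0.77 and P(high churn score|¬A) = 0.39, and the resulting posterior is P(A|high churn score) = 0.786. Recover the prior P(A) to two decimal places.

In odds form, posterior odds = prior odds × likelihood ratio, so prior odds = posterior odds ÷ LR.
Posterior odds = 0.786/(1−0.786) = 3.6729. LR = 0.77/0.39 = 1.9744.
Prior odds = 3.6729/1.9744 = 1.8603, so P(A) = 1.8603/(1+1.8603) ≈ 0.65.

P(A) = 0.65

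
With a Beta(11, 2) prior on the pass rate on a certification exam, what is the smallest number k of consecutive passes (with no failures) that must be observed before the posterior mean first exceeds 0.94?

k = 21

After k passes and 0 failures the posterior is Beta(11+k, 2), with mean (11+k)/(11+2+k).
Set (11+k)/(13+k) > 0.94 and solve: k > (0.94·13 − 11)/(1 − 0.94) = 20.333.
The smallest integer exceeding 20.333 is 21, and checking k=21: (32)/(34) = 0.9412 > 0.94.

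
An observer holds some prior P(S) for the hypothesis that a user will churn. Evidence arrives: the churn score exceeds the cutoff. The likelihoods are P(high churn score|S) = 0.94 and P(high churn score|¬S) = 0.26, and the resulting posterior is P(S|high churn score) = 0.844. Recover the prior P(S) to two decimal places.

P(S) = 0.60

In odds form, posterior odds = prior odds × likelihood ratio, so prior odds = posterior odds ÷ LR.
Posterior odds = 0.844/(1−0.844) = 5.4103. LR = 0.94/0.26 = 3.6154.
Prior odds = 5.4103/3.6154 = 1.4965, so P(S) = 1.4965/(1+1.4965) ≈ 0.60.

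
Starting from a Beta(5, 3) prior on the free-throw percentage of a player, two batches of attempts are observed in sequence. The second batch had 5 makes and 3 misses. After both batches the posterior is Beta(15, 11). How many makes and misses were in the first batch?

Sequential conjugate updates are equivalent to a single update on the pooled data, so total successes = posterior α − prior α and total failures = posterior β − prior β.
Total across both batches: 15−5=10 makes, 11−3=8 misses.
Subtract the second batch: 10−5=5 makes and 8−3=5 misses.

5 makes and 5 misses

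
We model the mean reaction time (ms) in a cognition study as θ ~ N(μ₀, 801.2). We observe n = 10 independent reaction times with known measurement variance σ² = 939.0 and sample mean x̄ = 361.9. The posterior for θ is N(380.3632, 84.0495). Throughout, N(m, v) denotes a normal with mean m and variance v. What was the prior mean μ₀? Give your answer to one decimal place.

The posterior mean is a precision-weighted average: μ_n = (τ₀μ₀ + τ_data·x̄)/(τ₀+τ_data), with τ₀=1/σ₀² and τ_data=n/σ².
Here τ₀ = 1/801.2 = 0.001248 and τ_data = 10/939.0 = 0.010650, so τ_n = 0.011898.
Rearranging for μ₀: μ₀ = (μ_n·τ_n − τ_data·x̄)/τ₀ = (380.3632·0.011898 − 0.010650·361.9) / 0.001248 = 0.671326/0.001248 ≈ 537.9.

μ₀ = 537.9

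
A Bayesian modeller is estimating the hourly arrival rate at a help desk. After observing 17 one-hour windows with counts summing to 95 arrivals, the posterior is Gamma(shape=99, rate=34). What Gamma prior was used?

Gamma–Poisson conjugacy: posterior shape = α + Σxᵢ, posterior rate = β + n.
So α = 99 − 95 = 4 and β = 34 − 17 = 17.

Gamma(shape=4, rate=17)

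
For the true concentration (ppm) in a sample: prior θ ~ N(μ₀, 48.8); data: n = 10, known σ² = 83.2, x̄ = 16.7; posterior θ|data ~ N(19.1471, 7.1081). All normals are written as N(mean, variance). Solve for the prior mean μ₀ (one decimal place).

μ₀ = 33.5

The posterior mean is a precision-weighted average: μ_n = (τ₀μ₀ + τ_data·x̄)/(τ₀+τ_data), with τ₀=1/σ₀² and τ_data=n/σ².
Here τ₀ = 1/48.8 = 0.020492 and τ_data = 10/83.2 = 0.120192, so τ_n = 0.140684.
Rearranging for μ₀: μ₀ = (μ_n·τ_n − τ_data·x̄)/τ₀ = (19.1471·0.140684 − 0.120192·16.7) / 0.020492 = 0.686484/0.020492 ≈ 33.5.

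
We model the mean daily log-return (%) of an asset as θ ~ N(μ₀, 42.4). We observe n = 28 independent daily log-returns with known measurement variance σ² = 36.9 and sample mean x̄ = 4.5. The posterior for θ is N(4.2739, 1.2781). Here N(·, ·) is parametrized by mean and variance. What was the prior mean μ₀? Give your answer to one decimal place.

μ₀ = -3.0

With known observation variance, the Normal–Normal posterior has precision τ_n = τ₀ + n/σ² and mean μ_n = (τ₀μ₀ + (n/σ²)x̄)/τ_n.
Here τ₀ = 1/42.4 = 0.023585 and τ_data = 28/36.9 = 0.758808, so τ_n = 0.782393.
Rearranging for μ₀: μ₀ = (μ_n·τ_n − τ_data·x̄)/τ₀ = (4.2739·0.782393 − 0.758808·4.5) / 0.023585 = -0.070767/0.023585 ≈ -3.0.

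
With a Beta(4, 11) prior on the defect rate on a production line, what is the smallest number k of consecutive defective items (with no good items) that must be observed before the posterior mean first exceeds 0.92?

After k defective items and 0 good items the posterior is Beta(4+k, 11), with mean (4+k)/(4+11+k).
Set (4+k)/(15+k) > 0.92 and solve: k > (0.92·15 − 4)/(1 − 0.92) = 122.500.
The smallest integer exceeding 122.500 is 123.

k = 123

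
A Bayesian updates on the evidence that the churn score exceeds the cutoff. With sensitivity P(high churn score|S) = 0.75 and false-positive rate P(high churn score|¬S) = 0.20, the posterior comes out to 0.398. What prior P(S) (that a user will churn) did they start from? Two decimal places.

Bayes' rule in odds form gives O(S|E) = O(S)·[P(E|S)/P(E|¬S)], hence O(S) = O(S|E)/LR.
Posterior odds = 0.398/(1−0.398) = 0.6611. LR = 0.75/0.20 = 3.7500.
Prior odds = 0.6611/3.7500 = 0.1763, so P(S) = 0.1763/(1+0.1763) ≈ 0.15.

P(S) = 0.15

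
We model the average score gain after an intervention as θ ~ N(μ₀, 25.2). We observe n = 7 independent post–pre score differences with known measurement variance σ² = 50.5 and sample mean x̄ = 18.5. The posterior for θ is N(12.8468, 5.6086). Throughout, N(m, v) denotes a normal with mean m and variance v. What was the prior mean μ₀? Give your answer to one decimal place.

μ₀ = -6.9

With known observation variance, the Normal–Normal posterior has precision τ_n = τ₀ + n/σ² and mean μ_n = (τ₀μ₀ + (n/σ²)x̄)/τ_n.
Here τ₀ = 1/25.2 = 0.039683 and τ_data = 7/50.5 = 0.138614, so τ_n = 0.178297.
Rearranging for μ₀: μ₀ = (μ_n·τ_n − τ_data·x̄)/τ₀ = (12.8468·0.178297 − 0.138614·18.5) / 0.039683 = -0.273813/0.039683 ≈ -6.9.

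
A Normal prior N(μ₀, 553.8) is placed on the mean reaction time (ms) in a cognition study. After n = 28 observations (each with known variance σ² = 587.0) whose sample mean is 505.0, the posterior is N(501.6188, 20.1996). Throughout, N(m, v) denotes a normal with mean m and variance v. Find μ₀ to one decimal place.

With known observation variance, the Normal–Normal posterior has precision τ_n = τ₀ + n/σ² and mean μ_n = (τ₀μ₀ + (n/σ²)x̄)/τ_n.
Here τ₀ = 1/553.8 = 0.001806 and τ_data = 28/587.0 = 0.047700, so τ_n = 0.049506.
Rearranging for μ₀: μ₀ = (μ_n·τ_n − τ_data·x̄)/τ₀ = (501.6188·0.049506 − 0.047700·505.0) / 0.001806 = 0.744640/0.001806 ≈ 412.3.

μ₀ = 412.3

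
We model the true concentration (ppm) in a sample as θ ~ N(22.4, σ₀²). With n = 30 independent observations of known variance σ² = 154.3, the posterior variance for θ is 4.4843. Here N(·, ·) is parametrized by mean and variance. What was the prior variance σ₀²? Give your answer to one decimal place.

Posterior precision equals prior precision plus data precision: 1/σ_n² = 1/σ₀² + n/σ².
So 1/σ₀² = 1/4.4843 − 30/154.3 = 0.223000 − 0.194426 = 0.028574.
Hence σ₀² = 1/0.028574 ≈ 35.0.

σ₀² = 35.0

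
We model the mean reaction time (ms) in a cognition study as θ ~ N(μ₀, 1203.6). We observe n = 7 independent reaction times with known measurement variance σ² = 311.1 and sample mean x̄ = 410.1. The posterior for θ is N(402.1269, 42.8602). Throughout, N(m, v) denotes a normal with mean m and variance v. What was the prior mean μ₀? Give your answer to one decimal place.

The posterior mean is a precision-weighted average: μ_n = (τ₀μ₀ + τ_data·x̄)/(τ₀+τ_data), with τ₀=1/σ₀² and τ_data=n/σ².
Here τ₀ = 1/1203.6 = 0.000831 and τ_data = 7/311.1 = 0.022501, so τ_n = 0.023332.
Rearranging for μ₀: μ₀ = (μ_n·τ_n − τ_data·x̄)/τ₀ = (402.1269·0.023332 − 0.022501·410.1) / 0.000831 = 0.154765/0.000831 ≈ 186.2.

μ₀ = 186.2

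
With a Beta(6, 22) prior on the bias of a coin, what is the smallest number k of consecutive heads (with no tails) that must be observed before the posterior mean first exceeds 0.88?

k = 156

After k heads and 0 tails the posterior is Beta(6+k, 22), with mean (6+k)/(6+22+k).
Set (6+k)/(28+k) > 0.88 and solve: k > (0.88·28 − 6)/(1 − 0.88) = 155.333.
The smallest integer exceeding 155.333 is 156.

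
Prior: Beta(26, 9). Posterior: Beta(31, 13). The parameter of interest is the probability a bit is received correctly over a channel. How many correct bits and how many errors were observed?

5 correct bits and 4 errors

Beta is conjugate to the binomial likelihood: posterior = Beta(α+s, β+f).
So s = 31 − 26 = 5 and f = 13 − 9 = 4.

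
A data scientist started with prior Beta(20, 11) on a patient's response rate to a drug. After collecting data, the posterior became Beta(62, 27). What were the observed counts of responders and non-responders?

42 responders and 16 non-responders

A Beta(a, b) prior with s successes and f failures in binomial data gives a Beta(a+s, b+f) posterior.
Match parameters: s=62−20=42, f=27−11=16.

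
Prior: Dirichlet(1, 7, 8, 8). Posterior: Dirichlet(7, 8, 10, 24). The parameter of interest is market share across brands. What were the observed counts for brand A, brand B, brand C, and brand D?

For a Dirichlet(α) prior with multinomial counts c, the posterior is Dirichlet(α + c) componentwise.
Counts are posterior − prior componentwise: 7−1=6, 8−7=1, 10−8=2, 24−8=16.

counts (6, 1, 2, 16)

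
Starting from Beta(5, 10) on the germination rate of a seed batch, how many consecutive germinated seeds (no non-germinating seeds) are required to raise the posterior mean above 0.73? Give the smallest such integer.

k = 23

After k germinated seeds and 0 non-germinating seeds the posterior is Beta(5+k, 10), with mean (5+k)/(5+10+k).
Set (5+k)/(15+k) > 0.73 and solve: k > (0.73·15 − 5)/(1 − 0.73) = 22.037.
The smallest integer exceeding 22.037 is 23, and checking k=23: (28)/(38) = 0.7368 > 0.73.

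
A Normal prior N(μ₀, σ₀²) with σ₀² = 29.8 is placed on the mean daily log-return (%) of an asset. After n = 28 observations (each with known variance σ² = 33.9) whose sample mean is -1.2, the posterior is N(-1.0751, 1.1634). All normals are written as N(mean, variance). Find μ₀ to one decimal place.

μ₀ = 2.0

With known observation variance, the Normal–Normal posterior has precision τ_n = τ₀ + n/σ² and mean μ_n = (τ₀μ₀ + (n/σ²)x̄)/τ_n.
Here τ₀ = 1/29.8 = 0.033557 and τ_data = 28/33.9 = 0.825959, so τ_n = 0.859516.
Rearranging for μ₀: μ₀ = (μ_n·τ_n − τ_data·x̄)/τ₀ = (-1.0751·0.859516 − 0.825959·-1.2) / 0.033557 = 0.067085/0.033557 ≈ 2.0.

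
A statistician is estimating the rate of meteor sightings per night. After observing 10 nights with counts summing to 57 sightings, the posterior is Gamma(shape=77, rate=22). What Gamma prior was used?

A Gamma(α, β) prior (rate parametrization) on a Poisson rate with n observations summing to S gives posterior Gamma(α+S, β+n).
So α = 77 − 57 = 20 and β = 22 − 10 = 12.

Gamma(shape=20, rate=12)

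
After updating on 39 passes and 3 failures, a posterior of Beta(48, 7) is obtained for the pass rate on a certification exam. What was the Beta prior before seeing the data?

A Beta(α, β) prior with s successes and f failures in binomial data gives a Beta(α+s, β+f) posterior.
Subtract the data counts: 48−39=9, 7−3=4.

Beta(9, 4)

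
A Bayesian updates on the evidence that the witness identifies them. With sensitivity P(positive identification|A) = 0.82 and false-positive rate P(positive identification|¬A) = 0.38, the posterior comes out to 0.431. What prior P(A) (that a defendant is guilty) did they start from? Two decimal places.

Bayes' rule in odds form gives O(A|E) = O(A)·[P(E|A)/P(E|¬A)], hence O(A) = O(A|E)/LR.
Posterior odds = 0.431/(1−0.431) = 0.7575. LR = 0.82/0.38 = 2.1579.
Prior odds = 0.7575/2.1579 = 0.3510, so P(A) = 0.3510/(1+0.3510) ≈ 0.26.

P(A) = 0.26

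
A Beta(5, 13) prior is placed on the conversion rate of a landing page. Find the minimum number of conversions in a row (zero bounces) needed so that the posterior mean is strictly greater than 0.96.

k = 308

After k conversions and 0 bounces the posterior is Beta(5+k, 13), with mean (5+k)/(5+13+k).
Set (5+k)/(18+k) > 0.96 and solve: k > (0.96·18 − 5)/(1 − 0.96) = 307.000.
The smallest integer exceeding 307.000 is 308.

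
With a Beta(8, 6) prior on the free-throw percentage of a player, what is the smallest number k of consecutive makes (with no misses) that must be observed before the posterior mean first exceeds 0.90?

k = 47

After k makes and 0 misses the posterior is Beta(8+k, 6), with mean (8+k)/(8+6+k).
Set (8+k)/(14+k) > 0.90 and solve: k > (0.90·14 − 8)/(1 − 0.90) = 46.000.
The smallest integer exceeding 46.000 is 47.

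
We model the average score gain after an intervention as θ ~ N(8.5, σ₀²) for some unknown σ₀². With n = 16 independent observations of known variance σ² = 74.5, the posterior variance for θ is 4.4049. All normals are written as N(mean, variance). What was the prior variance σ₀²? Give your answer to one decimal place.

σ₀² = 81.6

Posterior precision equals prior precision plus data precision: 1/σ_n² = 1/σ₀² + n/σ².
So 1/σ₀² = 1/4.4049 − 16/74.5 = 0.227020 − 0.214765 = 0.012255.
Hence σ₀² = 1/0.012255 ≈ 81.6.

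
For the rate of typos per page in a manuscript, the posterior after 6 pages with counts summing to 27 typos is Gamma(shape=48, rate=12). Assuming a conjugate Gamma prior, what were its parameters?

Gamma(shape=21, rate=6)

A Gamma(α, β) prior (rate parametrization) on a Poisson rate with n observations summing to S gives posterior Gamma(α+S, β+n).
So α = 48 − 27 = 21 and β = 12 − 6 = 6.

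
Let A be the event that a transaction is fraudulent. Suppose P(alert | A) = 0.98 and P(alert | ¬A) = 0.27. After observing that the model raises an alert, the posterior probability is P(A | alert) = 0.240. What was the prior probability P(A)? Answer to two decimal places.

P(A) = 0.08

Bayes' rule in odds form gives O(A|E) = O(A)·[P(E|A)/P(E|¬A)], hence O(A) = O(A|E)/LR.
Posterior odds = 0.240/(1−0.240) = 0.3158. LR = 0.98/0.27 = 3.6296.
Prior odds = 0.3158/3.6296 = 0.0870, so P(A) = 0.0870/(1+0.0870) ≈ 0.08.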